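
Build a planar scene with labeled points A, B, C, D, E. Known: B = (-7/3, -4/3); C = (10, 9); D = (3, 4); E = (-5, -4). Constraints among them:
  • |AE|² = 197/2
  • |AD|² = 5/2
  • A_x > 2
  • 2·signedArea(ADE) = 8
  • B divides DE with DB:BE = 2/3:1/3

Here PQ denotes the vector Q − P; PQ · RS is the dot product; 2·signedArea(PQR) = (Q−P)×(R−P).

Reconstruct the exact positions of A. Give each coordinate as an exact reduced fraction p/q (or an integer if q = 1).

A = (5/2, 5/2)

1. A_x = 5/2  [line 8·x + -8·y + 0 = 0 ∩ |AE|² = 197/2]
2. A_y = 5/2  [line 8·x + -8·y + 0 = 0 ∩ |AE|² = 197/2]
   → A = (5/2, 5/2)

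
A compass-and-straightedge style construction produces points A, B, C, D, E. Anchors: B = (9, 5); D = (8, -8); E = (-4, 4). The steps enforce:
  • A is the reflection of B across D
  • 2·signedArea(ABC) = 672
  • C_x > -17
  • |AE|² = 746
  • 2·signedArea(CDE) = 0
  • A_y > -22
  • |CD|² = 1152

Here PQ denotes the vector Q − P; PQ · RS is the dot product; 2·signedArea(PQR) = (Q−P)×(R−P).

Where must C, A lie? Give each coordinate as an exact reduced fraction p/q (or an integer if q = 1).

1. A_x = 7  [A is the reflection of B across D]
2. A_y = -21  [A is the reflection of B across D]
   → A = (7, -21)
3. C_x = -16  [2·signedArea(CDE) = 0 ∩ 2·signedArea(ABC) = 672]
4. C_y = 16  [2·signedArea(CDE) = 0 ∩ 2·signedArea(ABC) = 672]
   → C = (-16, 16)

A = (7, -21)
C = (-16, 16)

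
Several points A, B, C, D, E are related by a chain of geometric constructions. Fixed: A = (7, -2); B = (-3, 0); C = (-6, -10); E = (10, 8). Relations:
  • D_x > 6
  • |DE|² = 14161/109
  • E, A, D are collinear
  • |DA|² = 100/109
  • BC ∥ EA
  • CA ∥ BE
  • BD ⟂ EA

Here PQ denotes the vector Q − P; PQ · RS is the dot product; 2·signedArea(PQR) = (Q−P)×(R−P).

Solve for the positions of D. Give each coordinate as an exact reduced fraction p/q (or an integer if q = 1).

1. D_x = 733/109  [E, A, D are collinear ∩ BD ⟂ EA]
2. D_y = -318/109  [E, A, D are collinear ∩ BD ⟂ EA]
   → D = (733/109, -318/109)

D = (733/109, -318/109)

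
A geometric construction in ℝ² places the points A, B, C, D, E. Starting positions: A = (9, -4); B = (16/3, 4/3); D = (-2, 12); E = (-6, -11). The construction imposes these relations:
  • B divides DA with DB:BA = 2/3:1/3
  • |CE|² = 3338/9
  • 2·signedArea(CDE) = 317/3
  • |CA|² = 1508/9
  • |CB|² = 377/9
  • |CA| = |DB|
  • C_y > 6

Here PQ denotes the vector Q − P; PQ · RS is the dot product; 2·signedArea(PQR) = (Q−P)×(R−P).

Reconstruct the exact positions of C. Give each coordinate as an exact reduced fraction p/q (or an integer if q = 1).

1. C_x = 5/3  [line 23·x + -4·y + -35/3 = 0 ∩ |CE|² = 3338/9]
2. C_y = 20/3  [line 23·x + -4·y + -35/3 = 0 ∩ |CE|² = 3338/9]
   → C = (5/3, 20/3)

C = (5/3, 20/3)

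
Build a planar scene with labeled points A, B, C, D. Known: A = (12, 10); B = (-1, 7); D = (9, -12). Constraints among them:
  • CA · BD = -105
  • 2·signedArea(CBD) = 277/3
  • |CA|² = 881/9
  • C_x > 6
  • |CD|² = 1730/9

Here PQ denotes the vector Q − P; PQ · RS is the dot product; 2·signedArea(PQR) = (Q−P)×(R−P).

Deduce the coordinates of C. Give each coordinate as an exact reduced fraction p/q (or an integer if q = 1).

C = (20/3, 5/3)

1. C_x = 20/3  [CA · BD = -105 ∩ 2·signedArea(CBD) = 277/3]
2. C_y = 5/3  [CA · BD = -105 ∩ 2·signedArea(CBD) = 277/3]
   → C = (20/3, 5/3)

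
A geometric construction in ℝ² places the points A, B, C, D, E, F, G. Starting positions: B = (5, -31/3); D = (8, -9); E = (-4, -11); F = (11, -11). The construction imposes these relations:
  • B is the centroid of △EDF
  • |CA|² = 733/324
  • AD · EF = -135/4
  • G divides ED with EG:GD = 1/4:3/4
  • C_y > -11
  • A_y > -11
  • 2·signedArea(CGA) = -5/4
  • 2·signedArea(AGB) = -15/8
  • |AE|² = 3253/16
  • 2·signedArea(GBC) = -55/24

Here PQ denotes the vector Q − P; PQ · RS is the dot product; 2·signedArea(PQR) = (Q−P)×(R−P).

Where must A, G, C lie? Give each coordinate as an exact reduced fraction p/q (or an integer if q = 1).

1. A_x = 41/4  [AD · EF = -135/4]
2. A_y = -21/2  [|AE|² = 3253/16]
   → A = (41/4, -21/2)
3. G_x = -1  [2·signedArea(AGB) = -15/8 ∩ G divides ED with EG:GD = 1/4:3/4]
4. G_y = -21/2  [2·signedArea(AGB) = -15/8 ∩ G divides ED with EG:GD = 1/4:3/4]
   → G = (-1, -21/2)
5. C_x = 35/4  [2·signedArea(CGA) = -5/4 ∩ 2·signedArea(GBC) = -55/24]
6. C_y = -191/18  [2·signedArea(CGA) = -5/4 ∩ 2·signedArea(GBC) = -55/24]
   → C = (35/4, -191/18)

A = (41/4, -21/2)
C = (35/4, -191/18)
G = (-1, -21/2)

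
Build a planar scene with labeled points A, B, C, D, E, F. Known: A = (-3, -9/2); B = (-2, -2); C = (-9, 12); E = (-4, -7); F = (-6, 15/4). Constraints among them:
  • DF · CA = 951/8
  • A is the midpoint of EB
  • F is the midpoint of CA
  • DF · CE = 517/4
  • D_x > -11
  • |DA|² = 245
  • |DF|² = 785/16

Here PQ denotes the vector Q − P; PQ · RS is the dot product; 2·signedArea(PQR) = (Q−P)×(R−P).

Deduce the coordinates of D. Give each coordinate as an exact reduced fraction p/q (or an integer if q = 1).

D = (-10, 19/2)

1. D_x = -10  [DF · CE = 517/4 ∩ DF · CA = 951/8]
2. D_y = 19/2  [DF · CE = 517/4 ∩ DF · CA = 951/8]
   → D = (-10, 19/2)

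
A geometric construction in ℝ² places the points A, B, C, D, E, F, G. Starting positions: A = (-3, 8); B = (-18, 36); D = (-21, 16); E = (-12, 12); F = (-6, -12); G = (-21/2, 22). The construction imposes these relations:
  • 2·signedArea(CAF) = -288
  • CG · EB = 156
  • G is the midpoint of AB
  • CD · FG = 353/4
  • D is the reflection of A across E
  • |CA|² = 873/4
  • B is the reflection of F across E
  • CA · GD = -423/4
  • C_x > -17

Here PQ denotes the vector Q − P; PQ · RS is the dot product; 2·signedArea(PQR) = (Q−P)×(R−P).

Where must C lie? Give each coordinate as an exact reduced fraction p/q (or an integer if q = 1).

1. C_x = -33/2  [CD · FG = 353/4 ∩ 2·signedArea(CAF) = -288]
2. C_y = 14  [CD · FG = 353/4 ∩ 2·signedArea(CAF) = -288]
   → C = (-33/2, 14)

C = (-33/2, 14)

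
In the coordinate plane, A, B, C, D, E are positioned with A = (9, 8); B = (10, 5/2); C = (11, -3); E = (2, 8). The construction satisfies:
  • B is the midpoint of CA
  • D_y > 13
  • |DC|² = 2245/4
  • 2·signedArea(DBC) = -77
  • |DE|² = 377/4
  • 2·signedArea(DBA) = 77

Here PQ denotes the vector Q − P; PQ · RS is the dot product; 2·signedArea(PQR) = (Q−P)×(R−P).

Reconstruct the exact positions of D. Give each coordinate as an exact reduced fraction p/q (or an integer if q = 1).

D = (-6, 27/2)

1. D_x = -6  [line 11/2·x + 1·y + 39/2 = 0 ∩ |DE|² = 377/4]
2. D_y = 27/2  [line 11/2·x + 1·y + 39/2 = 0 ∩ |DE|² = 377/4]
   → D = (-6, 27/2)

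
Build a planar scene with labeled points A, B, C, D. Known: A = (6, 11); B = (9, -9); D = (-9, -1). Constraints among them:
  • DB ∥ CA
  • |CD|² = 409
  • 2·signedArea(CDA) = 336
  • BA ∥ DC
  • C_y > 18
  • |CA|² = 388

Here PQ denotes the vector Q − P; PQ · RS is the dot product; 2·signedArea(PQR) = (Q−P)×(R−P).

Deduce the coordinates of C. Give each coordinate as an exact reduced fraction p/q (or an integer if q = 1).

C = (-12, 19)

1. C_x = -12  [DB ∥ CA ∩ BA ∥ DC]
2. C_y = 19  [DB ∥ CA ∩ BA ∥ DC]
   → C = (-12, 19)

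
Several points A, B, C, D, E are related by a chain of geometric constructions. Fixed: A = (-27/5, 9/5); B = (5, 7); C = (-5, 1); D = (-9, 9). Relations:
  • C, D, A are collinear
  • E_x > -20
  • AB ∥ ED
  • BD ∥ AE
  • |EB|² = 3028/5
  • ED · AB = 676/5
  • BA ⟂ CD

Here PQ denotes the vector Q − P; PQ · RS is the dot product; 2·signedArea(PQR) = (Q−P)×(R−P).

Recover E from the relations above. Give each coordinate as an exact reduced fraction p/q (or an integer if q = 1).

1. E_x = -97/5  [AB ∥ ED ∩ BD ∥ AE]
2. E_y = 19/5  [AB ∥ ED ∩ BD ∥ AE]
   → E = (-97/5, 19/5)

E = (-97/5, 19/5)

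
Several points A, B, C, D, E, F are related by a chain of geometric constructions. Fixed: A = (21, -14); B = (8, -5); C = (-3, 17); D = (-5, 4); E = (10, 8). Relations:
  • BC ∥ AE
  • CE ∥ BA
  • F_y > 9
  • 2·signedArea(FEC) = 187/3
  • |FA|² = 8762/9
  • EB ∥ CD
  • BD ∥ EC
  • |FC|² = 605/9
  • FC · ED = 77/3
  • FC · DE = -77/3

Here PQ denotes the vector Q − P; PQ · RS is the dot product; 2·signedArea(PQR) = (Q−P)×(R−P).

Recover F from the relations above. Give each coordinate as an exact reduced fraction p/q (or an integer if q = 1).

1. F_x = 2/3  [2·signedArea(FEC) = 187/3 ∩ FC · DE = -77/3]
2. F_y = 29/3  [2·signedArea(FEC) = 187/3 ∩ FC · DE = -77/3]
   → F = (2/3, 29/3)

F = (2/3, 29/3)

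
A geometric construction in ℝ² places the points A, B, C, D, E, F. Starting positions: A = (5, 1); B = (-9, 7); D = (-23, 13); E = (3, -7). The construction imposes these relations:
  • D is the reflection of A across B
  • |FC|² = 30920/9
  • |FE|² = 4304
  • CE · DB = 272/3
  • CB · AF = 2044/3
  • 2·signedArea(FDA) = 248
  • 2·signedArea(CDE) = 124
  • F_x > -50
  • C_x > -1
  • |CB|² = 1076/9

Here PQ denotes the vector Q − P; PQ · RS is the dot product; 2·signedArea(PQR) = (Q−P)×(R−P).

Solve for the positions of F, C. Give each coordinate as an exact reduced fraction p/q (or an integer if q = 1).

1. C_x = -1/3  [2·signedArea(CDE) = 124 ∩ CE · DB = 272/3]
2. C_y = 1/3  [2·signedArea(CDE) = 124 ∩ CE · DB = 272/3]
   → C = (-1/3, 1/3)
3. F_x = -49  [2·signedArea(FDA) = 248 ∩ CB · AF = 2044/3]
4. F_y = 33  [2·signedArea(FDA) = 248 ∩ CB · AF = 2044/3]
   → F = (-49, 33)

C = (-1/3, 1/3)
F = (-49, 33)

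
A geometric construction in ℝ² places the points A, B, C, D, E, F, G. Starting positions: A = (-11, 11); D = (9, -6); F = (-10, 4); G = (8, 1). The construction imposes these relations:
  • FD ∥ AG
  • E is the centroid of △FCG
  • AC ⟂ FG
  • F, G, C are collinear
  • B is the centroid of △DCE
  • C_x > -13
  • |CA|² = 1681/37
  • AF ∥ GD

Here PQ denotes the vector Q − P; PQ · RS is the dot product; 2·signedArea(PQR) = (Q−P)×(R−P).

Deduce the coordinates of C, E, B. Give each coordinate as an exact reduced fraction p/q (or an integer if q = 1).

1. C_x = -448/37  [F, G, C are collinear ∩ AC ⟂ FG]
2. C_y = 161/37  [F, G, C are collinear ∩ AC ⟂ FG]
   → C = (-448/37, 161/37)
3. E_x = -174/37  [E is the centroid of △FCG]
4. E_y = 346/111  [E is the centroid of △FCG]
   → E = (-174/37, 346/111)
5. B_x = -289/111  [B is the centroid of △DCE]
6. B_y = 163/333  [B is the centroid of △DCE]
   → B = (-289/111, 163/333)

B = (-289/111, 163/333)
C = (-448/37, 161/37)
E = (-174/37, 346/111)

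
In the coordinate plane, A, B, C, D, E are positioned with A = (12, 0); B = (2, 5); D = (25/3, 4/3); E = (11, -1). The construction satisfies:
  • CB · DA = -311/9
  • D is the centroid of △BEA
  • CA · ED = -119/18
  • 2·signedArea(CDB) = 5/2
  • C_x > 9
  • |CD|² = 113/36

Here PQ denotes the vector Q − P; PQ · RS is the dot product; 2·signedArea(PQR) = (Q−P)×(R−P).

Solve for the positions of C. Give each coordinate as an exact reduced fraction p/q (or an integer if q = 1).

1. C_x = 29/3  [2·signedArea(CDB) = 5/2 ∩ CB · DA = -311/9]
2. C_y = 1/6  [2·signedArea(CDB) = 5/2 ∩ CB · DA = -311/9]
   → C = (29/3, 1/6)

C = (29/3, 1/6)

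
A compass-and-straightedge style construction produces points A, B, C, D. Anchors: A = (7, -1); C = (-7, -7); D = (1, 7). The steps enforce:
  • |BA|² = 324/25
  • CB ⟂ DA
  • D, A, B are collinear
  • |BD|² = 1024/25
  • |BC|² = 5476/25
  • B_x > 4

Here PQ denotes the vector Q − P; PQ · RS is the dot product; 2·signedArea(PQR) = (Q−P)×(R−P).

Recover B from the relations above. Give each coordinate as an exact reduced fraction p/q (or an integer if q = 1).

1. B_x = 121/25  [D, A, B are collinear ∩ CB ⟂ DA]
2. B_y = 47/25  [D, A, B are collinear ∩ CB ⟂ DA]
   → B = (121/25, 47/25)

B = (121/25, 47/25)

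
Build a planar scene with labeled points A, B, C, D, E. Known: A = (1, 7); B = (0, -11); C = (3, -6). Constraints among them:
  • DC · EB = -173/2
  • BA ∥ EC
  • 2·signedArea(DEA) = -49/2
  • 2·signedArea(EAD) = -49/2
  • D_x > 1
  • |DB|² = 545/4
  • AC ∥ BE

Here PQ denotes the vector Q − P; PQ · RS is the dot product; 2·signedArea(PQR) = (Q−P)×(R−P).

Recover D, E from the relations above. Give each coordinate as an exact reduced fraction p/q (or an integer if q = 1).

1. E_x = 2  [BA ∥ EC ∩ AC ∥ BE]
2. E_y = -24  [BA ∥ EC ∩ AC ∥ BE]
   → E = (2, -24)
3. D_x = 2  [2·signedArea(DEA) = -49/2 ∩ DC · EB = -173/2]
4. D_y = 1/2  [2·signedArea(DEA) = -49/2 ∩ DC · EB = -173/2]
   → D = (2, 1/2)

D = (2, 1/2)
E = (2, -24)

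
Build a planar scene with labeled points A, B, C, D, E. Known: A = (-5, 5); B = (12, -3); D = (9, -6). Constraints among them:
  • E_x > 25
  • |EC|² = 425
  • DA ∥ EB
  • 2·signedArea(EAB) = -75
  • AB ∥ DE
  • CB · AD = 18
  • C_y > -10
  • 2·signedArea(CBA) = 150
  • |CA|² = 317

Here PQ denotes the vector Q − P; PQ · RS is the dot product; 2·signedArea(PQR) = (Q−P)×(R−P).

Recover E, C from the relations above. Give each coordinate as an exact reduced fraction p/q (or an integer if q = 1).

1. E_x = 26  [DA ∥ EB ∩ AB ∥ DE]
2. E_y = -14  [DA ∥ EB ∩ AB ∥ DE]
   → E = (26, -14)
3. C_x = 6  [CB · AD = 18 ∩ 2·signedArea(CBA) = 150]
4. C_y = -9  [CB · AD = 18 ∩ 2·signedArea(CBA) = 150]
   → C = (6, -9)

C = (6, -9)
E = (26, -14)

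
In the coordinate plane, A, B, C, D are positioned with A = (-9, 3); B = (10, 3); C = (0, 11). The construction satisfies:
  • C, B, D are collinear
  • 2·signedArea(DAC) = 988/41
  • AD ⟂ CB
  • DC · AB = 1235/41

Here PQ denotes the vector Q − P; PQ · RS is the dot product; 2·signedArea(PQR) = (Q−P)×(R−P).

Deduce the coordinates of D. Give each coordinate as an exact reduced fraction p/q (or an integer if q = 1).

D = (-65/41, 503/41)

1. D_x = -65/41  [C, B, D are collinear ∩ AD ⟂ CB]
2. D_y = 503/41  [C, B, D are collinear ∩ AD ⟂ CB]
   → D = (-65/41, 503/41)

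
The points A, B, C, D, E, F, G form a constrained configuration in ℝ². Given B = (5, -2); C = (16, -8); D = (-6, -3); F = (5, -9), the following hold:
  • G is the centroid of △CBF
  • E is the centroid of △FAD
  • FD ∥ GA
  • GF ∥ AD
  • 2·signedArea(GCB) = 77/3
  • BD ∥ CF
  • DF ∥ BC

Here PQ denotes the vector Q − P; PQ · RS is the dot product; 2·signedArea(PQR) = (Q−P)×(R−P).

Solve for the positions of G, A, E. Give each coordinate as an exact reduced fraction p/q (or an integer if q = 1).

1. G_x = 26/3  [G is the centroid of △CBF]
2. G_y = -19/3  [G is the centroid of △CBF]
   → G = (26/3, -19/3)
3. A_x = -7/3  [GF ∥ AD ∩ FD ∥ GA]
4. A_y = -1/3  [GF ∥ AD ∩ FD ∥ GA]
   → A = (-7/3, -1/3)
5. E_x = -10/9  [E is the centroid of △FAD]
6. E_y = -37/9  [E is the centroid of △FAD]
   → E = (-10/9, -37/9)

A = (-7/3, -1/3)
E = (-10/9, -37/9)
G = (26/3, -19/3)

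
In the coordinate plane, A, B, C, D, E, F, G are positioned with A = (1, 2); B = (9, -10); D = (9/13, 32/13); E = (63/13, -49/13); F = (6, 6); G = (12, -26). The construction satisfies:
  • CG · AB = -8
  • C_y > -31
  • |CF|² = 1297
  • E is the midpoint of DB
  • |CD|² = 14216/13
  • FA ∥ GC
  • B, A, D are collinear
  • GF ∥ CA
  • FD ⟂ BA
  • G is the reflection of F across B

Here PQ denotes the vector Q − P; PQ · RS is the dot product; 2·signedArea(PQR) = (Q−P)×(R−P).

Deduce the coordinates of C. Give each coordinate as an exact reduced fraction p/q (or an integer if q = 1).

C = (7, -30)

1. C_x = 7  [GF ∥ CA ∩ FA ∥ GC]
2. C_y = -30  [GF ∥ CA ∩ FA ∥ GC]
   → C = (7, -30)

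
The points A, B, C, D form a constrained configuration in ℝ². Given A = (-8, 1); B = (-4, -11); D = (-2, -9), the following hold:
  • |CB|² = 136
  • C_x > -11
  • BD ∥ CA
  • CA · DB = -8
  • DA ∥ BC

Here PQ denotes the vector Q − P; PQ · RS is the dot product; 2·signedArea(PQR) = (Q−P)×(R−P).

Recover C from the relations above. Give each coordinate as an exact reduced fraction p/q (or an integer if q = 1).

1. C_x = -10  [BD ∥ CA ∩ DA ∥ BC]
2. C_y = -1  [BD ∥ CA ∩ DA ∥ BC]
   → C = (-10, -1)

C = (-10, -1)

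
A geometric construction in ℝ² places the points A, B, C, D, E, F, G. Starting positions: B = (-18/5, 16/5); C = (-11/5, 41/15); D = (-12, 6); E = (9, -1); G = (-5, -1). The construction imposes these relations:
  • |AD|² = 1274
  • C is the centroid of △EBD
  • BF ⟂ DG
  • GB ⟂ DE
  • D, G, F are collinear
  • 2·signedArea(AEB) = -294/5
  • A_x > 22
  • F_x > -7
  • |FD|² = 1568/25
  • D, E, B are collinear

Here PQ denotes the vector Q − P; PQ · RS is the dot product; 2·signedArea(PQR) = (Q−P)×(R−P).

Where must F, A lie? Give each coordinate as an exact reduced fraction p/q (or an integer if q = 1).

1. F_x = -32/5  [D, G, F are collinear ∩ BF ⟂ DG]
2. F_y = 2/5  [D, G, F are collinear ∩ BF ⟂ DG]
   → F = (-32/5, 2/5)
3. A_x = 23  [line -21/5·x + -63/5·y + 84 = 0 ∩ |AD|² = 1274]
4. A_y = -1  [line -21/5·x + -63/5·y + 84 = 0 ∩ |AD|² = 1274]
   → A = (23, -1)

A = (23, -1)
F = (-32/5, 2/5)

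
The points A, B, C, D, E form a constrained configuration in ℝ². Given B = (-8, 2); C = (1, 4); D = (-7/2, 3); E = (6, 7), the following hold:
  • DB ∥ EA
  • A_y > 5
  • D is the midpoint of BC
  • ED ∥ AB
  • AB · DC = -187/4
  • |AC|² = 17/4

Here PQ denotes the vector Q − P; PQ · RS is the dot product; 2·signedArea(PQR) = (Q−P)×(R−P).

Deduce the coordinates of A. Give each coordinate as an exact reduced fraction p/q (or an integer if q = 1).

1. A_x = 3/2  [ED ∥ AB ∩ DB ∥ EA]
2. A_y = 6  [ED ∥ AB ∩ DB ∥ EA]
   → A = (3/2, 6)

A = (3/2, 6)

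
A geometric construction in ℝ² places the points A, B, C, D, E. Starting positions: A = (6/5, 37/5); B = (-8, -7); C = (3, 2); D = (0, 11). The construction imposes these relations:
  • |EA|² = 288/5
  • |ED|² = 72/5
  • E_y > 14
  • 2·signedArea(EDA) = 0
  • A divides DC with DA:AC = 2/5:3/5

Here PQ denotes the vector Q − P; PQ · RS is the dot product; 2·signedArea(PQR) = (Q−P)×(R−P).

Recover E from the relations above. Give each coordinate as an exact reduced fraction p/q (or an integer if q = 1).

1. E_x = -6/5  [line 18/5·x + 6/5·y + -66/5 = 0 ∩ |EA|² = 288/5]
2. E_y = 73/5  [line 18/5·x + 6/5·y + -66/5 = 0 ∩ |EA|² = 288/5]
   → E = (-6/5, 73/5)

E = (-6/5, 73/5)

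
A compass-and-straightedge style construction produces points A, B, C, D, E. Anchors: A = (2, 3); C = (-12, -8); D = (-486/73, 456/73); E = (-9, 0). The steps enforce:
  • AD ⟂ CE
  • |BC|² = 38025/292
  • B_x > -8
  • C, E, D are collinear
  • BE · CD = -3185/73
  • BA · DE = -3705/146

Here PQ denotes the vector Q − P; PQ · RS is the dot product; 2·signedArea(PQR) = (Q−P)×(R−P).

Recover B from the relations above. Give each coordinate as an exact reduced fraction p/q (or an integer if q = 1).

B = (-1167/146, 196/73)

1. B_x = -1167/146  [line -390/73·x + -1040/73·y + -325/73 = 0 ∩ |BC|² = 38025/292]
2. B_y = 196/73  [line -390/73·x + -1040/73·y + -325/73 = 0 ∩ |BC|² = 38025/292]
   → B = (-1167/146, 196/73)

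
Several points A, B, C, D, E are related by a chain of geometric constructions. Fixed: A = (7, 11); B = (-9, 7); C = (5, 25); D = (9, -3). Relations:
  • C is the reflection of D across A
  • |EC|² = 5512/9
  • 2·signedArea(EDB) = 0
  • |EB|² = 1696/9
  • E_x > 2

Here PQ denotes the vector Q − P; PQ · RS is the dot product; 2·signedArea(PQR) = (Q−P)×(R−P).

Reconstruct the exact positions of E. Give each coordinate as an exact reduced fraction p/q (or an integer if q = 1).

E = (3, 1/3)

1. E_x = 3  [line -10·x + -18·y + 36 = 0 ∩ |EB|² = 1696/9]
2. E_y = 1/3  [line -10·x + -18·y + 36 = 0 ∩ |EB|² = 1696/9]
   → E = (3, 1/3)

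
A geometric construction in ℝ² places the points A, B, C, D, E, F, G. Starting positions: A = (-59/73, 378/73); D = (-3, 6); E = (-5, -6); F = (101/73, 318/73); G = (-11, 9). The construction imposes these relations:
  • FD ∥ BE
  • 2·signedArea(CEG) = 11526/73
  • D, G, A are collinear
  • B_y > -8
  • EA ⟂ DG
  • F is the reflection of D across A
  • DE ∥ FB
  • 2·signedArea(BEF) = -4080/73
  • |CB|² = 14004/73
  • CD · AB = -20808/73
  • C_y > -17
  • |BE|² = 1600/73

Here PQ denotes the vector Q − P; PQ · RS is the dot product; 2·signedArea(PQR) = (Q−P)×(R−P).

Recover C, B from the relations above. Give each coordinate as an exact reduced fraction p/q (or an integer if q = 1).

1. B_x = -45/73  [FD ∥ BE ∩ DE ∥ FB]
2. B_y = -558/73  [FD ∥ BE ∩ DE ∥ FB]
   → B = (-45/73, -558/73)
3. C_x = -831/73  [CD · AB = -20808/73 ∩ 2·signedArea(CEG) = 11526/73]
4. C_y = -1194/73  [CD · AB = -20808/73 ∩ 2·signedArea(CEG) = 11526/73]
   → C = (-831/73, -1194/73)

B = (-45/73, -558/73)
C = (-831/73, -1194/73)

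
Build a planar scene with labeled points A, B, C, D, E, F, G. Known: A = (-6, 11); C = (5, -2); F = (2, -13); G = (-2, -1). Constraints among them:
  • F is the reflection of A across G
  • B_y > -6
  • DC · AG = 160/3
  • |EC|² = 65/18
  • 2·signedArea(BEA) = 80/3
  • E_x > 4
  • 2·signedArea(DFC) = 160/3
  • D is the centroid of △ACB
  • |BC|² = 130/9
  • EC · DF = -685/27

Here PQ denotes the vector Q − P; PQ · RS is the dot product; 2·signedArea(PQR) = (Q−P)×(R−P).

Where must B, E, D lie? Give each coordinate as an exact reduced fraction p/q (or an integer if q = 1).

B = (4, -17/3)
D = (1, 10/9)
E = (9/2, -23/6)

1. D_x = 1  [2·signedArea(DFC) = 160/3 ∩ DC · AG = 160/3]
2. D_y = 10/9  [2·signedArea(DFC) = 160/3 ∩ DC · AG = 160/3]
   → D = (1, 10/9)
3. B_x = 4  [D is the centroid of △ACB]
4. B_y = -17/3  [D is the centroid of △ACB]
   → B = (4, -17/3)
5. E_x = 9/2  [2·signedArea(BEA) = 80/3 ∩ EC · DF = -685/27]
6. E_y = -23/6  [2·signedArea(BEA) = 80/3 ∩ EC · DF = -685/27]
   → E = (9/2, -23/6)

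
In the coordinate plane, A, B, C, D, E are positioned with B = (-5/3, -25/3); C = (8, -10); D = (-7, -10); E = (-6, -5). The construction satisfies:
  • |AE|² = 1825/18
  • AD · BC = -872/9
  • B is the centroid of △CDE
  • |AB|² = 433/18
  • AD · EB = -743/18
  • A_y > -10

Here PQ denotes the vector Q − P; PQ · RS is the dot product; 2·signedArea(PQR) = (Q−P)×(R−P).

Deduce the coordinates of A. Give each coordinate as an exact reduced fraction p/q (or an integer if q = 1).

1. A_x = 19/6  [AD · BC = -872/9 ∩ AD · EB = -743/18]
2. A_y = -55/6  [AD · BC = -872/9 ∩ AD · EB = -743/18]
   → A = (19/6, -55/6)

A = (19/6, -55/6)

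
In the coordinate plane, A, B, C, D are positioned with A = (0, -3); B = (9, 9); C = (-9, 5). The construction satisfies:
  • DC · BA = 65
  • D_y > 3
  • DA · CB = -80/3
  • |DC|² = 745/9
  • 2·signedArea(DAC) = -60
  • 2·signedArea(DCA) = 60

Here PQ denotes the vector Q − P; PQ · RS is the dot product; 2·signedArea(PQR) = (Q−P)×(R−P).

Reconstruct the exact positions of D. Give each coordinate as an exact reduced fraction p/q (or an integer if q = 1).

1. D_x = 0  [2·signedArea(DAC) = -60 ∩ DC · BA = 65]
2. D_y = 11/3  [2·signedArea(DAC) = -60 ∩ DC · BA = 65]
   → D = (0, 11/3)

D = (0, 11/3)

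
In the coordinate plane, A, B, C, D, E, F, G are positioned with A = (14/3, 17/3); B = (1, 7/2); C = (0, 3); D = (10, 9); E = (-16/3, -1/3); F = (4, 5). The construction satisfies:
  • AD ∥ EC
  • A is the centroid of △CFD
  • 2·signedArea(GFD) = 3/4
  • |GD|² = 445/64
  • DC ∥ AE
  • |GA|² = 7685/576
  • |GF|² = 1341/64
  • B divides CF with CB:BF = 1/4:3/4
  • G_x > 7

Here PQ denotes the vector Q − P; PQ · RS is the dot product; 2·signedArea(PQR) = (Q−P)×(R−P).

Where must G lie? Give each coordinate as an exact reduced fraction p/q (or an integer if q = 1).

G = (31/4, 61/8)

1. G_x = 31/4  [line -4·x + 6·y + -59/4 = 0 ∩ |GF|² = 1341/64]
2. G_y = 61/8  [line -4·x + 6·y + -59/4 = 0 ∩ |GF|² = 1341/64]
   → G = (31/4, 61/8)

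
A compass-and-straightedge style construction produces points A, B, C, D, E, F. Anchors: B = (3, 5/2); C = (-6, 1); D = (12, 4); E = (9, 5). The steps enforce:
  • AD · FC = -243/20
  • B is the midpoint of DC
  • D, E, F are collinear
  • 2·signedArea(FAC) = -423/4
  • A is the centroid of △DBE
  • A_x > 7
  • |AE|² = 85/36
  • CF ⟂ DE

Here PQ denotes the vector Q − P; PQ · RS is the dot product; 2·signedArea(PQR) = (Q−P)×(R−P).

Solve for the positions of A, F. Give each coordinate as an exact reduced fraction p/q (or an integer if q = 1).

A = (8, 23/6)
F = (-33/10, 91/10)

1. A_x = 8  [A is the centroid of △DBE]
2. A_y = 23/6  [A is the centroid of △DBE]
   → A = (8, 23/6)
3. F_x = -33/10  [D, E, F are collinear ∩ CF ⟂ DE]
4. F_y = 91/10  [D, E, F are collinear ∩ CF ⟂ DE]
   → F = (-33/10, 91/10)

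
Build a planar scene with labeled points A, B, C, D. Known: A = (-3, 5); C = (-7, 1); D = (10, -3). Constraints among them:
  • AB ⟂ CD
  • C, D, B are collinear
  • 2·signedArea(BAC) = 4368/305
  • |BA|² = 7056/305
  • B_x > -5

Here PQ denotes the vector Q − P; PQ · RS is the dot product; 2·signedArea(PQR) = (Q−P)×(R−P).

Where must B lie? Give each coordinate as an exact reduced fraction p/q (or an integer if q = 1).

1. B_x = -1251/305  [C, D, B are collinear ∩ AB ⟂ CD]
2. B_y = 97/305  [C, D, B are collinear ∩ AB ⟂ CD]
   → B = (-1251/305, 97/305)

B = (-1251/305, 97/305)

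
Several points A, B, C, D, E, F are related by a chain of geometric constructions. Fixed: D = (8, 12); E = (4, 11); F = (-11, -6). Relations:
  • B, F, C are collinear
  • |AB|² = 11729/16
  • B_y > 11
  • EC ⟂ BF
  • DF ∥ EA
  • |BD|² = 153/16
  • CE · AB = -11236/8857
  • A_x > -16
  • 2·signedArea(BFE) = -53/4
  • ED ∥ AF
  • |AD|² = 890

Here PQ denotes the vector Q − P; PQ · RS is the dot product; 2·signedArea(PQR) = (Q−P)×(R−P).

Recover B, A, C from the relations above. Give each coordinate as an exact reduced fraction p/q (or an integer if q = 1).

1. A_x = -15  [ED ∥ AF ∩ DF ∥ EA]
2. A_y = -7  [ED ∥ AF ∩ DF ∥ EA]
   → A = (-15, -7)
3. B_x = 5  [line -17·x + 15·y + -335/4 = 0 ∩ |AB|² = 11729/16]
4. B_y = 45/4  [line -17·x + 15·y + -335/4 = 0 ∩ |AB|² = 11729/16]
   → B = (5, 45/4)
5. C_x = 39085/8857  [B, F, C are collinear ∩ EC ⟂ BF]
6. C_y = 94035/8857  [B, F, C are collinear ∩ EC ⟂ BF]
   → C = (39085/8857, 94035/8857)

A = (-15, -7)
B = (5, 45/4)
C = (39085/8857, 94035/8857)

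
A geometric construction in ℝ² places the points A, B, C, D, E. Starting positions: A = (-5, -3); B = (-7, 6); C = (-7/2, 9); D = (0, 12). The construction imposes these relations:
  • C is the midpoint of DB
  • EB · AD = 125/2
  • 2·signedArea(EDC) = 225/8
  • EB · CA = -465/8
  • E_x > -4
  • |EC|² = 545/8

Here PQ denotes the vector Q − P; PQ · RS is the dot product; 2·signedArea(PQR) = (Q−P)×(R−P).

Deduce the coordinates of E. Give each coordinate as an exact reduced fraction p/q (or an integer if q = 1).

1. E_x = -15/4  [EB · CA = -465/8 ∩ 2·signedArea(EDC) = 225/8]
2. E_y = 3/4  [EB · CA = -465/8 ∩ 2·signedArea(EDC) = 225/8]
   → E = (-15/4, 3/4)

E = (-15/4, 3/4)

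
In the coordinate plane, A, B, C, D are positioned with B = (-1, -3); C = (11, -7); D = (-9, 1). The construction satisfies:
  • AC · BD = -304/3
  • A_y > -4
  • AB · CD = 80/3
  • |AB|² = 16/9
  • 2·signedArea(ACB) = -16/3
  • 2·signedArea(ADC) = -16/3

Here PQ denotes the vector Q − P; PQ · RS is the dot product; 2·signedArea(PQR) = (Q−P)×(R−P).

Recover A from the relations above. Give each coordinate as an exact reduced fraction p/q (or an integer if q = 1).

A = (1/3, -3)

1. A_x = 1/3  [AC · BD = -304/3 ∩ AB · CD = 80/3]
2. A_y = -3  [AC · BD = -304/3 ∩ AB · CD = 80/3]
   → A = (1/3, -3)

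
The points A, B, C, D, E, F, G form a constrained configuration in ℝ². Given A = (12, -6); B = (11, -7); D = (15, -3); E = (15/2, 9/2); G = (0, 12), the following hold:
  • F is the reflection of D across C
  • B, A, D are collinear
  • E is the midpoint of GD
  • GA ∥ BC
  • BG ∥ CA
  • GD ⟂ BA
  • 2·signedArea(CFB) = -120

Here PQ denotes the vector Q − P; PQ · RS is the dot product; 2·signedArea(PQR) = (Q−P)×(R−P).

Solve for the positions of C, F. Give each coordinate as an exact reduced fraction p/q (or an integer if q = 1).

1. C_x = 23  [BG ∥ CA ∩ GA ∥ BC]
2. C_y = -25  [BG ∥ CA ∩ GA ∥ BC]
   → C = (23, -25)
3. F_x = 31  [F is the reflection of D across C]
4. F_y = -47  [F is the reflection of D across C]
   → F = (31, -47)

C = (23, -25)
F = (31, -47)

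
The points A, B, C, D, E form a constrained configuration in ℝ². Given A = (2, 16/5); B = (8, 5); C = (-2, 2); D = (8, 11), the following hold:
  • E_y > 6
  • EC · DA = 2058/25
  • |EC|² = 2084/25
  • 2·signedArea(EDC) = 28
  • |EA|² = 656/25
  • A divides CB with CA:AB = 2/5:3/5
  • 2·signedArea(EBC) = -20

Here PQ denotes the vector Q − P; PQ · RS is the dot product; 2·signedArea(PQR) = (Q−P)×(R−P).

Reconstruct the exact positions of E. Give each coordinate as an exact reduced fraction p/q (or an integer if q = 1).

E = (6, 32/5)

1. E_x = 6  [2·signedArea(EBC) = -20 ∩ 2·signedArea(EDC) = 28]
2. E_y = 32/5  [2·signedArea(EBC) = -20 ∩ 2·signedArea(EDC) = 28]
   → E = (6, 32/5)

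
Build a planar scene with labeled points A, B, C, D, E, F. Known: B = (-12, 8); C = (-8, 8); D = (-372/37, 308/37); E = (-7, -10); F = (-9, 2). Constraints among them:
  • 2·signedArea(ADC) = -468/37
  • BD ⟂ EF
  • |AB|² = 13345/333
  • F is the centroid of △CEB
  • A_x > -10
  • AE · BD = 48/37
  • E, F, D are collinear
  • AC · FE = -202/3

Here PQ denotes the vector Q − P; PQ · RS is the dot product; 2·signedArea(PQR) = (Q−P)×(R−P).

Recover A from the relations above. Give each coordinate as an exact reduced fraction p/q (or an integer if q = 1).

1. A_x = -1075/111  [AC · FE = -202/3 ∩ AE · BD = 48/37]
2. A_y = 78/37  [AC · FE = -202/3 ∩ AE · BD = 48/37]
   → A = (-1075/111, 78/37)

A = (-1075/111, 78/37)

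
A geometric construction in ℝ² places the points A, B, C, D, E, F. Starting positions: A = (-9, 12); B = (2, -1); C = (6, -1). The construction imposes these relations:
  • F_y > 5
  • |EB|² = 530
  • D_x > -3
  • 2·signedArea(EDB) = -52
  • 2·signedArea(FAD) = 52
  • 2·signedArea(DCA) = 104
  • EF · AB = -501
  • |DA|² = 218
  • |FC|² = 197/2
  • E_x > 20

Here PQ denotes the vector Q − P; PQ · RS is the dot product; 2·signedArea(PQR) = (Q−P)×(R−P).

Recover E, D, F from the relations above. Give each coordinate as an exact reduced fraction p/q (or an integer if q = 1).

1. D_x = -2  [line -13·x + -15·y + -41 = 0 ∩ |DA|² = 218]
2. D_y = -1  [line -13·x + -15·y + -41 = 0 ∩ |DA|² = 218]
   → D = (-2, -1)
3. F_x = -3/2  [line 13·x + 7·y + -19 = 0 ∩ |FC|² = 197/2]
4. F_y = 11/2  [line 13·x + 7·y + -19 = 0 ∩ |FC|² = 197/2]
   → F = (-3/2, 11/2)
5. E_x = 21  [2·signedArea(EDB) = -52 ∩ EF · AB = -501]
6. E_y = -14  [2·signedArea(EDB) = -52 ∩ EF · AB = -501]
   → E = (21, -14)

D = (-2, -1)
E = (21, -14)
F = (-3/2, 11/2)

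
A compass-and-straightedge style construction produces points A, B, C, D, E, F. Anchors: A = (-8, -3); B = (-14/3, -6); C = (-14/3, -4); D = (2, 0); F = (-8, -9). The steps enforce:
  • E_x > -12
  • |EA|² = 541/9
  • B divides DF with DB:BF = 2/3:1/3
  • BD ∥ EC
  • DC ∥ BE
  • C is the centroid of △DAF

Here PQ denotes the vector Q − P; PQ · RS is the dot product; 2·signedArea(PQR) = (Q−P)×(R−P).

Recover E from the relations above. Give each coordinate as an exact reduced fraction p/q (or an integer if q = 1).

E = (-34/3, -10)

1. E_x = -34/3  [BD ∥ EC ∩ DC ∥ BE]
2. E_y = -10  [BD ∥ EC ∩ DC ∥ BE]
   → E = (-34/3, -10)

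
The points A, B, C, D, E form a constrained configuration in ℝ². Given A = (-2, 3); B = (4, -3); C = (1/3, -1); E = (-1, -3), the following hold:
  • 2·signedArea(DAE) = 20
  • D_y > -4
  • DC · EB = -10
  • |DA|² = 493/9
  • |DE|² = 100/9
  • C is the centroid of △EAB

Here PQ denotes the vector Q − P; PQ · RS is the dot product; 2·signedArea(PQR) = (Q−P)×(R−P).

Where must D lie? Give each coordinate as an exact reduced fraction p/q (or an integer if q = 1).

1. D_x = 7/3  [DC · EB = -10 ∩ 2·signedArea(DAE) = 20]
2. D_y = -3  [DC · EB = -10 ∩ 2·signedArea(DAE) = 20]
   → D = (7/3, -3)

D = (7/3, -3)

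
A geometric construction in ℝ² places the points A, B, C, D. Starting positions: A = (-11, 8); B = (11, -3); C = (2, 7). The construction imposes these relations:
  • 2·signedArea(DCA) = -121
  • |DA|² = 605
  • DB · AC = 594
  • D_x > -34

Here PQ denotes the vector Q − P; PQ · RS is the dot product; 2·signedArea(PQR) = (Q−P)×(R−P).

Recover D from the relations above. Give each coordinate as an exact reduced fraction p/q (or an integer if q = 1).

D = (-33, 19)

1. D_x = -33  [DB · AC = 594 ∩ 2·signedArea(DCA) = -121]
2. D_y = 19  [DB · AC = 594 ∩ 2·signedArea(DCA) = -121]
   → D = (-33, 19)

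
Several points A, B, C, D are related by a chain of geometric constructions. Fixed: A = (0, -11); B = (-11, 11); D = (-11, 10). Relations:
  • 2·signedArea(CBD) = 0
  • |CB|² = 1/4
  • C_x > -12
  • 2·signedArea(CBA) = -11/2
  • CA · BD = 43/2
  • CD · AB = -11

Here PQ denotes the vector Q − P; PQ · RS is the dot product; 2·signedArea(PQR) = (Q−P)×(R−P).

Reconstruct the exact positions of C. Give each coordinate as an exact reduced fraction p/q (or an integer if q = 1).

C = (-11, 21/2)

1. C_x = -11  [2·signedArea(CBD) = 0 ∩ 2·signedArea(CBA) = -11/2]
2. C_y = 21/2  [2·signedArea(CBD) = 0 ∩ 2·signedArea(CBA) = -11/2]
   → C = (-11, 21/2)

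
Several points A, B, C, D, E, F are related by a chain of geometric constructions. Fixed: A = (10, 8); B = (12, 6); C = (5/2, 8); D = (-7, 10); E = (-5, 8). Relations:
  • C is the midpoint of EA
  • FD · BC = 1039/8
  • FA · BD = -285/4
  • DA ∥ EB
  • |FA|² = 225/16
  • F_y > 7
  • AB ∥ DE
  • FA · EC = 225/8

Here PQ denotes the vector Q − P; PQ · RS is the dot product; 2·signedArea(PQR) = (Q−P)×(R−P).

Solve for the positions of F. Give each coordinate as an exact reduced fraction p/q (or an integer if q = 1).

F = (25/4, 8)

1. F_x = 25/4  [FA · BD = -285/4 ∩ FA · EC = 225/8]
2. F_y = 8  [FA · BD = -285/4 ∩ FA · EC = 225/8]
   → F = (25/4, 8)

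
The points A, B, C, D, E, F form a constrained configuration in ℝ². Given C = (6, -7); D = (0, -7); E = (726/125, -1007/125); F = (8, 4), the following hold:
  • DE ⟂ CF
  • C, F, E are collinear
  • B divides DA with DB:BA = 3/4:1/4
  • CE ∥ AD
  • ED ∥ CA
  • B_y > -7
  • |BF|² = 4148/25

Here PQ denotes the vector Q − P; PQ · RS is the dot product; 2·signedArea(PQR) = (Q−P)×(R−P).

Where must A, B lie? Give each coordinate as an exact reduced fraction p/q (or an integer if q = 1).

1. A_x = 24/125  [CE ∥ AD ∩ ED ∥ CA]
2. A_y = -743/125  [CE ∥ AD ∩ ED ∥ CA]
   → A = (24/125, -743/125)
3. B_x = 18/125  [B divides DA with DB:BA = 3/4:1/4]
4. B_y = -776/125  [B divides DA with DB:BA = 3/4:1/4]
   → B = (18/125, -776/125)

A = (24/125, -743/125)
B = (18/125, -776/125)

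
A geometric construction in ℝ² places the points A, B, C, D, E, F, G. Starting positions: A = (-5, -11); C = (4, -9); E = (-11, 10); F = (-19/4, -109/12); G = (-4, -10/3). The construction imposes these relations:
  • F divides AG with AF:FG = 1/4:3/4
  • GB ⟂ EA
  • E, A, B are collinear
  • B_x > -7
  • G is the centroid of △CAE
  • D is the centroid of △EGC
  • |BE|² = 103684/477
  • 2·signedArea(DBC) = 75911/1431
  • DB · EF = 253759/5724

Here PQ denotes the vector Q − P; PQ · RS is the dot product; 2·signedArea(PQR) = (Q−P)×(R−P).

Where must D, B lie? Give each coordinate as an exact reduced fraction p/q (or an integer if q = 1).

1. D_x = -11/3  [D is the centroid of △EGC]
2. D_y = -7/9  [D is the centroid of △EGC]
   → D = (-11/3, -7/9)
3. B_x = -1105/159  [E, A, B are collinear ∩ GB ⟂ EA]
4. B_y = -664/159  [E, A, B are collinear ∩ GB ⟂ EA]
   → B = (-1105/159, -664/159)

B = (-1105/159, -664/159)
D = (-11/3, -7/9)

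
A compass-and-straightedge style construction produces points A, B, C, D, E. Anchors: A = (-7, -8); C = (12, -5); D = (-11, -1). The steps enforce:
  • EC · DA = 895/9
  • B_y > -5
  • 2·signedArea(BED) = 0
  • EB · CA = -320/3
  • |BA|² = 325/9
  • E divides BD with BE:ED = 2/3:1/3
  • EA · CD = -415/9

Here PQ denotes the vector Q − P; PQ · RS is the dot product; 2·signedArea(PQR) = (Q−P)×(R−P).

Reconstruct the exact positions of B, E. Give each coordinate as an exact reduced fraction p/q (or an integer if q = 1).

B = (-2, -14/3)
E = (-8, -20/9)

1. E_x = -8  [EA · CD = -415/9 ∩ EC · DA = 895/9]
2. E_y = -20/9  [EA · CD = -415/9 ∩ EC · DA = 895/9]
   → E = (-8, -20/9)
3. B_x = -2  [2·signedArea(BED) = 0 ∩ E divides BD with BE:ED = 2/3:1/3]
4. B_y = -14/3  [2·signedArea(BED) = 0 ∩ E divides BD with BE:ED = 2/3:1/3]
   → B = (-2, -14/3)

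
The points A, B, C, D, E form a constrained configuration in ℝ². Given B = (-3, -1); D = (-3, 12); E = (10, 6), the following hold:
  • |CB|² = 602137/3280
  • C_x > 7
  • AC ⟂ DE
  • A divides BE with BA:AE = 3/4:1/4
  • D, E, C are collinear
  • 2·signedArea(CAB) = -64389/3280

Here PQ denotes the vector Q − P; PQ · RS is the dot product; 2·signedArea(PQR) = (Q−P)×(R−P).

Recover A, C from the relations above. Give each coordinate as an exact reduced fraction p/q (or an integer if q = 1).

A = (27/4, 17/4)
C = (6549/820, 2841/410)

1. A_x = 27/4  [A divides BE with BA:AE = 3/4:1/4]
2. A_y = 17/4  [A divides BE with BA:AE = 3/4:1/4]
   → A = (27/4, 17/4)
3. C_x = 6549/820  [D, E, C are collinear ∩ AC ⟂ DE]
4. C_y = 2841/410  [D, E, C are collinear ∩ AC ⟂ DE]
   → C = (6549/820, 2841/410)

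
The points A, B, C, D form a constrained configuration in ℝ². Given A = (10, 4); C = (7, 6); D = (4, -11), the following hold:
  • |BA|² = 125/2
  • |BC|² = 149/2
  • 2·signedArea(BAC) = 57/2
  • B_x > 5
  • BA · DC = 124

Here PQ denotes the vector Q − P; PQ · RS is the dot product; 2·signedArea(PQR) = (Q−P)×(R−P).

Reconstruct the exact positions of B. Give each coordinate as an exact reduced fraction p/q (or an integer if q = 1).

1. B_x = 11/2  [2·signedArea(BAC) = 57/2 ∩ BA · DC = 124]
2. B_y = -5/2  [2·signedArea(BAC) = 57/2 ∩ BA · DC = 124]
   → B = (11/2, -5/2)

B = (11/2, -5/2)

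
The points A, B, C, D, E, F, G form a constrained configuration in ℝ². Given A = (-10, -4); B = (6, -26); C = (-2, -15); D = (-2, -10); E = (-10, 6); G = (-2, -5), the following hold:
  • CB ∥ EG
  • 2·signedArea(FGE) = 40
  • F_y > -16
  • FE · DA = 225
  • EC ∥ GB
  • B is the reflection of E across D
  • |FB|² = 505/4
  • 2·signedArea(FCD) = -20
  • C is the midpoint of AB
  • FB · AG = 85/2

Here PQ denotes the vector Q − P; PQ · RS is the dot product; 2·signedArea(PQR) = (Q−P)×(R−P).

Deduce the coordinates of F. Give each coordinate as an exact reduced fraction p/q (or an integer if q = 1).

1. F_x = 2  [2·signedArea(FGE) = 40 ∩ 2·signedArea(FCD) = -20]
2. F_y = -31/2  [2·signedArea(FGE) = 40 ∩ 2·signedArea(FCD) = -20]
   → F = (2, -31/2)

F = (2, -31/2)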